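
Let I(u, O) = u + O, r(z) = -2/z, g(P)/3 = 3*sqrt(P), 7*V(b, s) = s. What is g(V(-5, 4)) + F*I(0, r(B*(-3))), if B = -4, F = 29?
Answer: -29/6 + 18*sqrt(7)/7 ≈ 1.9700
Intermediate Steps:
V(b, s) = s/7
g(P) = 9*sqrt(P) (g(P) = 3*(3*sqrt(P)) = 9*sqrt(P))
I(u, O) = O + u
g(V(-5, 4)) + F*I(0, r(B*(-3))) = 9*sqrt((1/7)*4) + 29*(-2/((-4*(-3))) + 0) = 9*sqrt(4/7) + 29*(-2/12 + 0) = 9*(2*sqrt(7)/7) + 29*(-2*1/12 + 0) = 18*sqrt(7)/7 + 29*(-1/6 + 0) = 18*sqrt(7)/7 + 29*(-1/6) = 18*sqrt(7)/7 - 29/6 = -29/6 + 18*sqrt(7)/7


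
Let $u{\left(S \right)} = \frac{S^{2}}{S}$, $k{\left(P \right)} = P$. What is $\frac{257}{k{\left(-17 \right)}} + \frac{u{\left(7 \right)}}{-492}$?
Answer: $- \frac{126563}{8364} \approx -15.132$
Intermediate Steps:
$u{\left(S \right)} = S$
$\frac{257}{k{\left(-17 \right)}} + \frac{u{\left(7 \right)}}{-492} = \frac{257}{-17} + \frac{7}{-492} = 257 \left(- \frac{1}{17}\right) + 7 \left(- \frac{1}{492}\right) = - \frac{257}{17} - \frac{7}{492} = - \frac{126563}{8364}$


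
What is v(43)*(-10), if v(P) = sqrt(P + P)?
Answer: -10*sqrt(86) ≈ -92.736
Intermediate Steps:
v(P) = sqrt(2)*sqrt(P) (v(P) = sqrt(2*P) = sqrt(2)*sqrt(P))
v(43)*(-10) = (sqrt(2)*sqrt(43))*(-10) = sqrt(86)*(-10) = -10*sqrt(86)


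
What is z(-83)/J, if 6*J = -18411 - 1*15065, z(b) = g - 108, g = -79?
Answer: 561/16738 ≈ 0.033517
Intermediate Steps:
z(b) = -187 (z(b) = -79 - 108 = -187)
J = -16738/3 (J = (-18411 - 1*15065)/6 = (-18411 - 15065)/6 = (⅙)*(-33476) = -16738/3 ≈ -5579.3)
z(-83)/J = -187/(-16738/3) = -187*(-3/16738) = 561/16738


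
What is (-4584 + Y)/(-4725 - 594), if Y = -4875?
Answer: 1051/591 ≈ 1.7783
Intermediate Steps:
(-4584 + Y)/(-4725 - 594) = (-4584 - 4875)/(-4725 - 594) = -9459/(-5319) = -9459*(-1/5319) = 1051/591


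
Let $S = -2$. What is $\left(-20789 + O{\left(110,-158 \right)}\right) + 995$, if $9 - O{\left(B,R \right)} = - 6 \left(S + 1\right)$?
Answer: $-19791$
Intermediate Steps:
$O{\left(B,R \right)} = 3$ ($O{\left(B,R \right)} = 9 - - 6 \left(-2 + 1\right) = 9 - \left(-6\right) \left(-1\right) = 9 - 6 = 3$)
$\left(-20789 + O{\left(110,-158 \right)}\right) + 995 = \left(-20789 + 3\right) + 995 = -20786 + 995 = -19791$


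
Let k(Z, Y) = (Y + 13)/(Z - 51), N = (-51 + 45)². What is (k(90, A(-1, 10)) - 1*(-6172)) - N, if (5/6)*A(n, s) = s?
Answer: 239329/39 ≈ 6136.6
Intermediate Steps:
A(n, s) = 6*s/5
N = 36 (N = (-6)² = 36)
k(Z, Y) = (13 + Y)/(-51 + Z)
(k(90, A(-1, 10)) - 1*(-6172)) - N = ((13 + (6/5)*10)/(-51 + 90) - 1*(-6172)) - 1*36 = ((13 + 12)/39 + 6172) - 36 = ((1/39)*25 + 6172) - 36 = (25/39 + 6172) - 36 = 240733/39 - 36 = 239329/39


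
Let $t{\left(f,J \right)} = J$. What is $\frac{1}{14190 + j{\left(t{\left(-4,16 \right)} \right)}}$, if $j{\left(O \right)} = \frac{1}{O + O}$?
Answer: $\frac{32}{454081} \approx 7.0472 \cdot 10^{-5}$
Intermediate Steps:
$j{\left(O \right)} = \frac{1}{2 O}$
$\frac{1}{14190 + j{\left(t{\left(-4,16 \right)} \right)}} = \frac{1}{14190 + \frac{1}{2 \cdot 16}} = \frac{1}{14190 + \frac{1}{2} \cdot \frac{1}{16}} = \frac{1}{14190 + \frac{1}{32}} = \frac{1}{\frac{454081}{32}} = \frac{32}{454081}$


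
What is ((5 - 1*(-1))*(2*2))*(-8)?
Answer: -192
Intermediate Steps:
((5 - 1*(-1))*(2*2))*(-8) = ((5 + 1)*4)*(-8) = (6*4)*(-8) = 24*(-8) = -192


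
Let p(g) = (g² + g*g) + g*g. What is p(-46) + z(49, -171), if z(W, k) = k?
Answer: 6177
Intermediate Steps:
p(g) = 3*g² (p(g) = (g² + g²) + g² = 2*g² + g² = 3*g²)
p(-46) + z(49, -171) = 3*(-46)² - 171 = 3*2116 - 171 = 6348 - 171 = 6177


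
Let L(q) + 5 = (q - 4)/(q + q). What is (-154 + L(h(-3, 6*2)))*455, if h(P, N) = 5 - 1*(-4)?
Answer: -1299935/18 ≈ -72219.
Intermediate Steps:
h(P, N) = 9 (h(P, N) = 5 + 4 = 9)
L(q) = -5 + (-4 + q)/(2*q) (L(q) = -5 + (q - 4)/(q + q) = -5 + (-4 + q)/((2*q)) = -5 + (-4 + q)*(1/(2*q)) = -5 + (-4 + q)/(2*q))
(-154 + L(h(-3, 6*2)))*455 = (-154 + (-9/2 - 2/9))*455 = (-154 - 85/18)*455 = -2857/18*455 = -1299935/18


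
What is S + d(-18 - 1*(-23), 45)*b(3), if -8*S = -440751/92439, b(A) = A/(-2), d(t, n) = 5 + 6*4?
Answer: -10576007/246504 ≈ -42.904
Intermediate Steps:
d(t, n) = 29 (d(t, n) = 5 + 24 = 29)
b(A) = -A/2 (b(A) = A*(-½) = -A/2)
S = 146917/246504 (S = -(-440751)/(8*92439) = -⅛*(-146917/30813) = 146917/246504 ≈ 0.59600)
S + d(-18 - 1*(-23), 45)*b(3) = 146917/246504 + 29*(-½*3) = 146917/246504 + 29*(-3/2) = 146917/246504 - 87/2 = -10576007/246504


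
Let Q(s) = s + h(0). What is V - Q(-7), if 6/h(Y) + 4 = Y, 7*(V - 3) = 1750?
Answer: 523/2 ≈ 261.50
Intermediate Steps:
V = 253 (V = 3 + (⅐)*1750 = 3 + 250 = 253)
h(Y) = 6/(-4 + Y)
Q(s) = -3/2 + s (Q(s) = s + 6/(-4 + 0) = s + 6/(-4) = s + 6*(-¼) = s - 3/2 = -3/2 + s)
V - Q(-7) = 253 - (-3/2 - 7) = 253 - 1*(-17/2) = 253 + 17/2 = 523/2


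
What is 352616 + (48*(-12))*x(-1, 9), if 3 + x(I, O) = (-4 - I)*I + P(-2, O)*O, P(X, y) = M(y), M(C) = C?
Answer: 305960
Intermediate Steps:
P(X, y) = y
x(I, O) = -3 + O² + I*(-4 - I) (x(I, O) = -3 + ((-4 - I)*I + O*O) = -3 + (I*(-4 - I) + O²) = -3 + (O² + I*(-4 - I)) = -3 + O² + I*(-4 - I))
352616 + (48*(-12))*x(-1, 9) = 352616 + (48*(-12))*(-3 + 9² - 1*(-1)² - 4*(-1)) = 352616 - 576*(-3 + 81 - 1*1 + 4) = 352616 - 576*(-3 + 81 - 1 + 4) = 352616 - 576*81 = 352616 - 46656 = 305960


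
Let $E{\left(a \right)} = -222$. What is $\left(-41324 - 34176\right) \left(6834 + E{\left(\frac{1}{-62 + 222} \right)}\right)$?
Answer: $-499206000$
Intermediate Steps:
$\left(-41324 - 34176\right) \left(6834 + E{\left(\frac{1}{-62 + 222} \right)}\right) = \left(-41324 - 34176\right) \left(6834 - 222\right) = \left(-75500\right) 6612 = -499206000$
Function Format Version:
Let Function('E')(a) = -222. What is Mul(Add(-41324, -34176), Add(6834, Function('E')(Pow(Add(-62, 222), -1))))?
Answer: -499206000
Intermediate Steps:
Mul(Add(-41324, -34176), Add(6834, Function('E')(Pow(Add(-62, 222), -1)))) = Mul(Add(-41324, -34176), Add(6834, -222)) = Mul(-75500, 6612) = -499206000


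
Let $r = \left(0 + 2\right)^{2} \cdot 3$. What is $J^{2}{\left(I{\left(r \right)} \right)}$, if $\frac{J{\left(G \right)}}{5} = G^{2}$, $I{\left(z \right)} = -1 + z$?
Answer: $366025$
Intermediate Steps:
$r = 12$ ($r = 2^{2} \cdot 3 = 4 \cdot 3 = 12$)
$J{\left(G \right)} = 5 G^{2}$
$J^{2}{\left(I{\left(r \right)} \right)} = \left(5 \left(-1 + 12\right)^{2}\right)^{2} = \left(5 \cdot 11^{2}\right)^{2} = \left(5 \cdot 121\right)^{2} = 605^{2} = 366025$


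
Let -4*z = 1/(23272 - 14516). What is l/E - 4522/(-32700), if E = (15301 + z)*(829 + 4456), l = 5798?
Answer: 1281404433123611/9261435422774850 ≈ 0.13836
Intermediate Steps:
z = -1/35024 (z = -1/(4*(23272 - 14516)) = -¼/8756 = -¼*1/8756 = -1/35024 ≈ -2.8552e-5)
E = 2832243248555/35024 (E = (15301 - 1/35024)*(829 + 4456) = (535902223/35024)*5285 = 2832243248555/35024 ≈ 8.0866e+7)
l/E - 4522/(-32700) = 5798/(2832243248555/35024) - 4522/(-32700) = 5798*(35024/2832243248555) - 4522*(-1/32700) = 203069152/2832243248555 + 2261/16350 = 1281404433123611/9261435422774850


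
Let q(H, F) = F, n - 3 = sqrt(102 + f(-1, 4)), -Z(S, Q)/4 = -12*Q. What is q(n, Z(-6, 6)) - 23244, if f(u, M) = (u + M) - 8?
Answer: -22956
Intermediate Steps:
Z(S, Q) = 48*Q (Z(S, Q) = -(-48)*Q = 48*Q)
f(u, M) = -8 + M + u (f(u, M) = (M + u) - 8 = -8 + M + u)
n = 3 + sqrt(97) (n = 3 + sqrt(102 + (-8 + 4 - 1)) = 3 + sqrt(102 - 5) = 3 + sqrt(97) ≈ 12.849)
q(n, Z(-6, 6)) - 23244 = 48*6 - 23244 = 288 - 23244 = -22956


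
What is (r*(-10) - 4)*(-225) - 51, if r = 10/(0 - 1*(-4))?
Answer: 6474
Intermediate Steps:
r = 5/2 (r = 10/(0 + 4) = 10/4 = 10*(¼) = 5/2 ≈ 2.5000)
(r*(-10) - 4)*(-225) - 51 = ((5/2)*(-10) - 4)*(-225) - 51 = (-25 - 4)*(-225) - 51 = -29*(-225) - 51 = 6525 - 51 = 6474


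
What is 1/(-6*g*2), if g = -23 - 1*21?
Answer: 1/528 ≈ 0.0018939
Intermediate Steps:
g = -44 (g = -23 - 21 = -44)
1/(-6*g*2) = 1/(-6*(-44)*2) = 1/(264*2) = 1/528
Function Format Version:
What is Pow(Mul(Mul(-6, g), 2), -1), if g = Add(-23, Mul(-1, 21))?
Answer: Rational(1, 528) ≈ 0.0018939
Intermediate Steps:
g = -44 (g = Add(-23, -21) = -44)
Pow(Mul(Mul(-6, g), 2), -1) = Pow(Mul(Mul(-6, -44), 2), -1) = Pow(Mul(264, 2), -1) = Pow(528, -1) = Rational(1, 528)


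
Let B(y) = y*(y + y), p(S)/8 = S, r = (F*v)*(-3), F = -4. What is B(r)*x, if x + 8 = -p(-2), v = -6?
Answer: 82944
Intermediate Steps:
r = -72 (r = -4*(-6)*(-3) = 24*(-3) = -72)
p(S) = 8*S
B(y) = 2*y**2 (B(y) = y*(2*y) = 2*y**2)
x = 8 (x = -8 - 8*(-2) = -8 - 1*(-16) = -8 + 16 = 8)
B(r)*x = (2*(-72)**2)*8 = (2*5184)*8 = 10368*8 = 82944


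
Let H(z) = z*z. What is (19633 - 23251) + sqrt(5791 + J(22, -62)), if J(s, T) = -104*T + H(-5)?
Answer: -3618 + 2*sqrt(3066) ≈ -3507.3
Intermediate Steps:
H(z) = z**2
J(s, T) = 25 - 104*T (J(s, T) = -104*T + (-5)**2 = -104*T + 25 = 25 - 104*T)
(19633 - 23251) + sqrt(5791 + J(22, -62)) = (19633 - 23251) + sqrt(5791 + (25 - 104*(-62))) = -3618 + sqrt(5791 + (25 + 6448)) = -3618 + sqrt(5791 + 6473) = -3618 + sqrt(12264) = -3618 + 2*sqrt(3066)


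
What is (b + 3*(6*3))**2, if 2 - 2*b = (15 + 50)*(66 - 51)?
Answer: 748225/4 ≈ 1.8706e+5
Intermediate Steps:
b = -973/2 (b = 1 - (15 + 50)*(66 - 51)/2 = 1 - 65*15/2 = 1 - 1/2*975 = 1 - 975/2 = -973/2 ≈ -486.50)
(b + 3*(6*3))**2 = (-973/2 + 3*(6*3))**2 = (-973/2 + 3*18)**2 = (-973/2 + 54)**2 = (-865/2)**2 = 748225/4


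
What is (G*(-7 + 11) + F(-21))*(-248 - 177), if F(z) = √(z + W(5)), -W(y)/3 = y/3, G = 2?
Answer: -3400 - 425*I*√26 ≈ -3400.0 - 2167.1*I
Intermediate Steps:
W(y) = -y (W(y) = -3*y/3 = -y)
F(z) = √(-5 + z) (F(z) = √(z - 1*5) = √(z - 5) = √(-5 + z))
(G*(-7 + 11) + F(-21))*(-248 - 177) = (2*(-7 + 11) + √(-5 - 21))*(-248 - 177) = (2*4 + √(-26))*(-425) = (8 + I*√26)*(-425) = -3400 - 425*I*√26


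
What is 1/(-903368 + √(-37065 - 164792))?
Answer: -903368/816073945281 - I*√201857/816073945281 ≈ -1.107e-6 - 5.5054e-10*I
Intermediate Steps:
1/(-903368 + √(-37065 - 164792)) = 1/(-903368 + √(-201857)) = 1/(-903368 + I*√201857)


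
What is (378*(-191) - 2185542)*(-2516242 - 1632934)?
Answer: 9367760622240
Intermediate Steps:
(378*(-191) - 2185542)*(-2516242 - 1632934) = (-72198 - 2185542)*(-4149176) = -2257740*(-4149176) = 9367760622240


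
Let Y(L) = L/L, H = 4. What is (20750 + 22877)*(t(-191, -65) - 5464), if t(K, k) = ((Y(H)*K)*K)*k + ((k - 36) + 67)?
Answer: -103691039401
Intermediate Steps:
Y(L) = 1
t(K, k) = 31 + k + k*K² (t(K, k) = ((1*K)*K)*k + ((k - 36) + 67) = (K*K)*k + ((-36 + k) + 67) = K²*k + (31 + k) = k*K² + (31 + k) = 31 + k + k*K²)
(20750 + 22877)*(t(-191, -65) - 5464) = (20750 + 22877)*((31 - 65 - 65*(-191)²) - 5464) = 43627*((31 - 65 - 65*36481) - 5464) = 43627*((31 - 65 - 2371265) - 5464) = 43627*(-2371299 - 5464) = 43627*(-2376763) = -103691039401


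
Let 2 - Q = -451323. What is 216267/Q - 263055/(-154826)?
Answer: 21743864631/9982406350 ≈ 2.1782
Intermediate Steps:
Q = 451325 (Q = 2 - 1*(-451323) = 2 + 451323 = 451325)
216267/Q - 263055/(-154826) = 216267/451325 - 263055/(-154826) = 216267*(1/451325) - 263055*(-1/154826) = 216267/451325 + 263055/154826 = 21743864631/9982406350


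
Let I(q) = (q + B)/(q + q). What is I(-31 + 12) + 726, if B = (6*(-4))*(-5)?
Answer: 27487/38 ≈ 723.34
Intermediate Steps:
B = 120 (B = -24*(-5) = 120)
I(q) = (120 + q)/(2*q) (I(q) = (q + 120)/(q + q) = (120 + q)/((2*q)) = (120 + q)*(1/(2*q)) = (120 + q)/(2*q))
I(-31 + 12) + 726 = (120 + (-31 + 12))/(2*(-31 + 12)) + 726 = (½)*(120 - 19)/(-19) + 726 = (½)*(-1/19)*101 + 726 = -101/38 + 726 = 27487/38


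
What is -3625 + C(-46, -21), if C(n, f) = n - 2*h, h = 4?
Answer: -3679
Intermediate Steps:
C(n, f) = -8 + n (C(n, f) = n - 2*4 = n - 8 = -8 + n)
-3625 + C(-46, -21) = -3625 + (-8 - 46) = -3625 - 54 = -3679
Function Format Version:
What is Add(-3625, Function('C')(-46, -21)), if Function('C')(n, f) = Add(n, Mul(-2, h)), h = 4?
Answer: -3679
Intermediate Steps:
Function('C')(n, f) = Add(-8, n) (Function('C')(n, f) = Add(n, Mul(-2, 4)) = Add(n, -8) = Add(-8, n))
Add(-3625, Function('C')(-46, -21)) = Add(-3625, Add(-8, -46)) = Add(-3625, -54) = -3679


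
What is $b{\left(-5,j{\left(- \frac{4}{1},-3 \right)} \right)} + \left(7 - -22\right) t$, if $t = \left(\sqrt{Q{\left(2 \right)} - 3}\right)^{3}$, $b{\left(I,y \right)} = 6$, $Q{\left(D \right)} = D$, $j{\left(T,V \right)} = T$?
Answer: $6 - 29 i \approx 6.0 - 29.0 i$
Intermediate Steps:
$t = - i$ ($t = \left(\sqrt{2 - 3}\right)^{3} = \left(\sqrt{-1}\right)^{3} = i^{3} = - i \approx - 1.0 i$)
$b{\left(-5,j{\left(- \frac{4}{1},-3 \right)} \right)} + \left(7 - -22\right) t = 6 + \left(7 - -22\right) \left(- i\right) = 6 + \left(7 + 22\right) \left(- i\right) = 6 + 29 \left(- i\right) = 6 - 29 i$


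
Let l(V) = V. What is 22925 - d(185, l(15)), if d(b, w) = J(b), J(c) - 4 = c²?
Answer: -11304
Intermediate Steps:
J(c) = 4 + c²
d(b, w) = 4 + b²
22925 - d(185, l(15)) = 22925 - (4 + 185²) = 22925 - (4 + 34225) = 22925 - 1*34229 = 22925 - 34229 = -11304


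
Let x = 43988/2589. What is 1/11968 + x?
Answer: 526450973/30985152 ≈ 16.990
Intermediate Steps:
x = 43988/2589 (x = 43988*(1/2589) = 43988/2589 ≈ 16.990)
1/11968 + x = 1/11968 + 43988/2589 = 526450973/30985152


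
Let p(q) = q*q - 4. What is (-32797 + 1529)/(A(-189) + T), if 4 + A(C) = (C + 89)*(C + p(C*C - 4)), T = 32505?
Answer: 31268/127570357099 ≈ 2.4510e-7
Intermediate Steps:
p(q) = -4 + q² (p(q) = q² - 4 = -4 + q²)
A(C) = -4 + (89 + C)*(-4 + C + (-4 + C²)²) (A(C) = -4 + (C + 89)*(C + (-4 + (C*C - 4)²)) = -4 + (89 + C)*(C + (-4 + (C² - 4)²)) = -4 + (89 + C)*(C + (-4 + (-4 + C²)²)) = -4 + (89 + C)*(-4 + C + (-4 + C²)²))
(-32797 + 1529)/(A(-189) + T) = (-32797 + 1529)/((1064 + (-189)⁵ - 711*(-189)² - 8*(-189)³ + 89*(-189)⁴ + 101*(-189)) + 32505) = -31268/((1064 - 241162079949 - 711*35721 - 8*(-6751269) + 89*1275989841 - 19089) + 32505) = -31268/((1064 - 241162079949 - 25397631 + 54010152 + 113563095849 - 19089) + 32505) = -31268/(-127570389604 + 32505) = -31268/(-127570357099) = -31268*(-1/127570357099) = 31268/127570357099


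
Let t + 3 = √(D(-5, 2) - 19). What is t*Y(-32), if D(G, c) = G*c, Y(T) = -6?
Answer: 18 - 6*I*√29 ≈ 18.0 - 32.311*I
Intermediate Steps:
t = -3 + I*√29 (t = -3 + √(-5*2 - 19) = -3 + √(-10 - 19) = -3 + √(-29) = -3 + I*√29 ≈ -3.0 + 5.3852*I)
t*Y(-32) = (-3 + I*√29)*(-6) = 18 - 6*I*√29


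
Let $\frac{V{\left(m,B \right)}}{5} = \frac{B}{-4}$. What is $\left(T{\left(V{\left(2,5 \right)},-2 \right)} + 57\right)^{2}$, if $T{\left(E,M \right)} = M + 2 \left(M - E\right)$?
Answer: $\frac{16129}{4} \approx 4032.3$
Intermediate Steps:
$V{\left(m,B \right)} = - \frac{5 B}{4}$ ($V{\left(m,B \right)} = 5 \frac{B}{-4} = 5 B \left(- \frac{1}{4}\right) = 5 \left(- \frac{B}{4}\right) = - \frac{5 B}{4}$)
$T{\left(E,M \right)} = - 2 E + 3 M$ ($T{\left(E,M \right)} = M - \left(- 2 M + 2 E\right) = - 2 E + 3 M$)
$\left(T{\left(V{\left(2,5 \right)},-2 \right)} + 57\right)^{2} = \left(\left(- 2 \left(\left(- \frac{5}{4}\right) 5\right) + 3 \left(-2\right)\right) + 57\right)^{2} = \left(\left(\left(-2\right) \left(- \frac{25}{4}\right) - 6\right) + 57\right)^{2} = \left(\left(\frac{25}{2} - 6\right) + 57\right)^{2} = \left(\frac{13}{2} + 57\right)^{2} = \left(\frac{127}{2}\right)^{2} = \frac{16129}{4}$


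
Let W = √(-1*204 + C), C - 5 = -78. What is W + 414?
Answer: 414 + I*√277 ≈ 414.0 + 16.643*I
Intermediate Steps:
C = -73 (C = 5 - 78 = -73)
W = I*√277 (W = √(-1*204 - 73) = √(-204 - 73) = √(-277) = I*√277 ≈ 16.643*I)
W + 414 = I*√277 + 414 = 414 + I*√277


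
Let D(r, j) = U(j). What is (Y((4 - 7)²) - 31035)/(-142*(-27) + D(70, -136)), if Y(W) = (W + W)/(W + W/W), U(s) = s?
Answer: -77583/9245 ≈ -8.3919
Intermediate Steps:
D(r, j) = j
Y(W) = 2*W/(1 + W) (Y(W) = (2*W)/(W + 1) = (2*W)/(1 + W) = 2*W/(1 + W))
(Y((4 - 7)²) - 31035)/(-142*(-27) + D(70, -136)) = (2*(4 - 7)²/(1 + (4 - 7)²) - 31035)/(-142*(-27) - 136) = (2*(-3)²/(1 + (-3)²) - 31035)/(3834 - 136) = (2*9/(1 + 9) - 31035)/3698 = (2*9/10 - 31035)*(1/3698) = (2*9*(⅒) - 31035)*(1/3698) = (9/5 - 31035)*(1/3698) = -155166/5*1/3698 = -77583/9245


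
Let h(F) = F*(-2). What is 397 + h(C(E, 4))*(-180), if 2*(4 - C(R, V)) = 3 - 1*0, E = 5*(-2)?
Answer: 1297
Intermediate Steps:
E = -10
C(R, V) = 5/2 (C(R, V) = 4 - (3 - 1*0)/2 = 4 - (3 + 0)/2 = 4 - ½*3 = 4 - 3/2 = 5/2)
h(F) = -2*F
397 + h(C(E, 4))*(-180) = 397 - 2*5/2*(-180) = 397 - 5*(-180) = 397 + 900 = 1297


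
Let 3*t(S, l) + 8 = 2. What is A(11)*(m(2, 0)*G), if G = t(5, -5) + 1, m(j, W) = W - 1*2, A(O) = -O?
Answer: -22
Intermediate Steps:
t(S, l) = -2 (t(S, l) = -8/3 + (1/3)*2 = -8/3 + 2/3 = -2)
m(j, W) = -2 + W (m(j, W) = W - 2 = -2 + W)
G = -1 (G = -2 + 1 = -1)
A(11)*(m(2, 0)*G) = (-1*11)*((-2 + 0)*(-1)) = -(-22)*(-1) = -11*2 = -22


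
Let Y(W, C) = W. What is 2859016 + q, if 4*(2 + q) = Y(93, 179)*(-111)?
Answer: 11425733/4 ≈ 2.8564e+6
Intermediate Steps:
q = -10331/4 (q = -2 + (93*(-111))/4 = -2 + (¼)*(-10323) = -2 - 10323/4 = -10331/4 ≈ -2582.8)
2859016 + q = 2859016 - 10331/4 = 11425733/4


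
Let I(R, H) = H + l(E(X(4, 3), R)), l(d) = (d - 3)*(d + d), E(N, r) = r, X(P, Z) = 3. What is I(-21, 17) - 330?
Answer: 695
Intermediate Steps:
l(d) = 2*d*(-3 + d) (l(d) = (-3 + d)*(2*d) = 2*d*(-3 + d))
I(R, H) = H + 2*R*(-3 + R)
I(-21, 17) - 330 = (17 + 2*(-21)*(-3 - 21)) - 330 = (17 + 2*(-21)*(-24)) - 330 = (17 + 1008) - 330 = 1025 - 330 = 695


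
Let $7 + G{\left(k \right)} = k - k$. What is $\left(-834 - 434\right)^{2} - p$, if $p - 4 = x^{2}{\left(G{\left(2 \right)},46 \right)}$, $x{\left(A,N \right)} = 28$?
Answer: $1607036$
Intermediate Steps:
$G{\left(k \right)} = -7$ ($G{\left(k \right)} = -7 + \left(k - k\right) = -7 + 0 = -7$)
$p = 788$ ($p = 4 + 28^{2} = 4 + 784 = 788$)
$\left(-834 - 434\right)^{2} - p = \left(-834 - 434\right)^{2} - 788 = \left(-1268\right)^{2} - 788 = 1607824 - 788 = 1607036$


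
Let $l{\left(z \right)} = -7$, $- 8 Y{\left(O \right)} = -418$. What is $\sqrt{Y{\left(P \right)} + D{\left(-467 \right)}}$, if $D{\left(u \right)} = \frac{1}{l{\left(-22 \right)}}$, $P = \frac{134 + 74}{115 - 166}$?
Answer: $\frac{\sqrt{10213}}{14} \approx 7.2185$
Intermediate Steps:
$P = - \frac{208}{51}$ ($P = \frac{208}{-51} = 208 \left(- \frac{1}{51}\right) = - \frac{208}{51} \approx -4.0784$)
$Y{\left(O \right)} = \frac{209}{4}$ ($Y{\left(O \right)} = \left(- \frac{1}{8}\right) \left(-418\right) = \frac{209}{4}$)
$D{\left(u \right)} = - \frac{1}{7}$ ($D{\left(u \right)} = \frac{1}{-7} = - \frac{1}{7}$)
$\sqrt{Y{\left(P \right)} + D{\left(-467 \right)}} = \sqrt{\frac{209}{4} - \frac{1}{7}} = \sqrt{\frac{1459}{28}} = \frac{\sqrt{10213}}{14}$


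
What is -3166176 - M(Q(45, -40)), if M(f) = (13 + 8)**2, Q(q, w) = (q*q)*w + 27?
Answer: -3166617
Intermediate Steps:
Q(q, w) = 27 + w*q**2 (Q(q, w) = q**2*w + 27 = w*q**2 + 27 = 27 + w*q**2)
M(f) = 441 (M(f) = 21**2 = 441)
-3166176 - M(Q(45, -40)) = -3166176 - 1*441 = -3166176 - 441 = -3166617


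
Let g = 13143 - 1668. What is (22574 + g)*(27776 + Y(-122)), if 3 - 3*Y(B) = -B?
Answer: 2833183241/3 ≈ 9.4439e+8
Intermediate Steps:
g = 11475
Y(B) = 1 + B/3 (Y(B) = 1 - (-1)*B/3 = 1 + B/3)
(22574 + g)*(27776 + Y(-122)) = (22574 + 11475)*(27776 + (1 + (⅓)*(-122))) = 34049*(27776 + (1 - 122/3)) = 34049*(27776 - 119/3) = 34049*(83209/3) = 2833183241/3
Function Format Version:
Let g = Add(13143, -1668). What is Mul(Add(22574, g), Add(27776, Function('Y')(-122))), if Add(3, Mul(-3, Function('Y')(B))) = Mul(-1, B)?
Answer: Rational(2833183241, 3) ≈ 9.4439e+8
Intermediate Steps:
g = 11475
Function('Y')(B) = Add(1, Mul(Rational(1, 3), B)) (Function('Y')(B) = Add(1, Mul(Rational(-1, 3), Mul(-1, B))) = Add(1, Mul(Rational(1, 3), B)))
Mul(Add(22574, g), Add(27776, Function('Y')(-122))) = Mul(Add(22574, 11475), Add(27776, Add(1, Mul(Rational(1, 3), -122)))) = Mul(34049, Add(27776, Add(1, Rational(-122, 3)))) = Mul(34049, Add(27776, Rational(-119, 3))) = Mul(34049, Rational(83209, 3)) = Rational(2833183241, 3)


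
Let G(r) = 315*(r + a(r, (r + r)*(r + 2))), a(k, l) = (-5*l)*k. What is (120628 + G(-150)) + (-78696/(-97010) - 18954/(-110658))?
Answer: 9383738584694993729/894577715 ≈ 1.0490e+10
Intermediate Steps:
a(k, l) = -5*k*l
G(r) = 315*r - 3150*r²*(2 + r) (G(r) = 315*(r - 5*r*(r + r)*(r + 2)) = 315*(r - 5*r*(2*r)*(2 + r)) = 315*(r - 5*r*2*r*(2 + r)) = 315*(r - 10*r²*(2 + r)) = 315*r - 3150*r²*(2 + r))
(120628 + G(-150)) + (-78696/(-97010) - 18954/(-110658)) = (120628 + 315*(-150)*(1 - 10*(-150)*(2 - 150))) + (-78696/(-97010) - 18954/(-110658)) = (120628 + 315*(-150)*(1 - 10*(-150)*(-148))) + (-78696*(-1/97010) - 18954*(-1/110658)) = (120628 + 315*(-150)*(1 - 222000)) + (39348/48505 + 3159/18443) = (120628 + 315*(-150)*(-221999)) + 878922459/894577715 = (120628 + 10489452750) + 878922459/894577715 = 10489573378 + 878922459/894577715 = 9383738584694993729/894577715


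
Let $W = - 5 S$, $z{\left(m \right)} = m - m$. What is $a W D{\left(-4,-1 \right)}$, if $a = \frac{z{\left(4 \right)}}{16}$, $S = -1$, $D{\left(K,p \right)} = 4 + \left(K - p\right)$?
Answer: $0$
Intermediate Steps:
$D{\left(K,p \right)} = 4 + K - p$
$z{\left(m \right)} = 0$
$W = 5$ ($W = \left(-5\right) \left(-1\right) = 5$)
$a = 0$ ($a = \frac{0}{16} = 0 \cdot \frac{1}{16} = 0$)
$a W D{\left(-4,-1 \right)} = 0 \cdot 5 \left(4 - 4 - -1\right) = 0 \left(4 - 4 + 1\right) = 0 \cdot 1 = 0$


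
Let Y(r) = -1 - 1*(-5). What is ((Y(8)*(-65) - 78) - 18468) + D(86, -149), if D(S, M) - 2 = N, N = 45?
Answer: -18759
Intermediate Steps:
Y(r) = 4 (Y(r) = -1 + 5 = 4)
D(S, M) = 47 (D(S, M) = 2 + 45 = 47)
((Y(8)*(-65) - 78) - 18468) + D(86, -149) = ((4*(-65) - 78) - 18468) + 47 = ((-260 - 78) - 18468) + 47 = (-338 - 18468) + 47 = -18806 + 47 = -18759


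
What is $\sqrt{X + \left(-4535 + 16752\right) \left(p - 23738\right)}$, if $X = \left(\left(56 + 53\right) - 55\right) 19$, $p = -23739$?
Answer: $i \sqrt{580025483} \approx 24084.0 i$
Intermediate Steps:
$X = 1026$ ($X = \left(109 - 55\right) 19 = 54 \cdot 19 = 1026$)
$\sqrt{X + \left(-4535 + 16752\right) \left(p - 23738\right)} = \sqrt{1026 + \left(-4535 + 16752\right) \left(-23739 - 23738\right)} = \sqrt{1026 + 12217 \left(-47477\right)} = \sqrt{1026 - 580026509} = \sqrt{-580025483} = i \sqrt{580025483}$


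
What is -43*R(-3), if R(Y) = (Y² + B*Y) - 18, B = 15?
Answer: 2322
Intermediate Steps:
R(Y) = -18 + Y² + 15*Y (R(Y) = (Y² + 15*Y) - 18 = -18 + Y² + 15*Y)
-43*R(-3) = -43*(-18 + (-3)² + 15*(-3)) = -43*(-18 + 9 - 45) = -43*(-54) = -1*(-2322) = 2322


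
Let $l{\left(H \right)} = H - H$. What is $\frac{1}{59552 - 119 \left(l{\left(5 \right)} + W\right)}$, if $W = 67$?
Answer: $\frac{1}{51579} \approx 1.9388 \cdot 10^{-5}$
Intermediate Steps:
$l{\left(H \right)} = 0$
$\frac{1}{59552 - 119 \left(l{\left(5 \right)} + W\right)} = \frac{1}{59552 - 119 \left(0 + 67\right)} = \frac{1}{59552 - 7973} = \frac{1}{51579}$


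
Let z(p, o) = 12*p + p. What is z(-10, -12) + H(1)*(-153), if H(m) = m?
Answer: -283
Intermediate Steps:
z(p, o) = 13*p
z(-10, -12) + H(1)*(-153) = 13*(-10) + 1*(-153) = -130 - 153 = -283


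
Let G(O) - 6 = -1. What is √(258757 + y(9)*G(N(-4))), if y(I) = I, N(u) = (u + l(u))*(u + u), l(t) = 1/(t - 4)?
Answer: √258802 ≈ 508.73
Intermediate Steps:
l(t) = 1/(-4 + t)
N(u) = 2*u*(u + 1/(-4 + u)) (N(u) = (u + 1/(-4 + u))*(u + u) = (u + 1/(-4 + u))*(2*u) = 2*u*(u + 1/(-4 + u)))
G(O) = 5 (G(O) = 6 - 1 = 5)
√(258757 + y(9)*G(N(-4))) = √(258757 + 9*5) = √(258757 + 45) = √258802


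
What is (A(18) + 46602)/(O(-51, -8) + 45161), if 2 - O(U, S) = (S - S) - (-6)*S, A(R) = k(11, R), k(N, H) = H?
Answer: 46620/45211 ≈ 1.0312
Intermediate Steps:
A(R) = R
O(U, S) = 2 - 6*S (O(U, S) = 2 - ((S - S) - (-6)*S) = 2 - (0 + 6*S) = 2 - 6*S)
(A(18) + 46602)/(O(-51, -8) + 45161) = (18 + 46602)/((2 - 6*(-8)) + 45161) = 46620/((2 + 48) + 45161) = 46620/(50 + 45161) = 46620/45211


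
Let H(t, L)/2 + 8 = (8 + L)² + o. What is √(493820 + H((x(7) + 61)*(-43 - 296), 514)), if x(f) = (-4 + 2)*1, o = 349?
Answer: √1039470 ≈ 1019.5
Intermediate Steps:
x(f) = -2 (x(f) = -2*1 = -2)
H(t, L) = 682 + 2*(8 + L)² (H(t, L) = -16 + 2*((8 + L)² + 349) = -16 + 2*(349 + (8 + L)²) = -16 + (698 + 2*(8 + L)²) = 682 + 2*(8 + L)²)
√(493820 + H((x(7) + 61)*(-43 - 296), 514)) = √(493820 + (682 + 2*(8 + 514)²)) = √(493820 + (682 + 2*522²)) = √(493820 + (682 + 2*272484)) = √(493820 + (682 + 544968)) = √(493820 + 545650) = √1039470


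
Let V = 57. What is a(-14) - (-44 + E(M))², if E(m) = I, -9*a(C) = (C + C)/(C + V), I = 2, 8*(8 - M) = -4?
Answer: -682640/387 ≈ -1763.9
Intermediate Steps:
M = 17/2 (M = 8 - ⅛*(-4) = 8 + ½ = 17/2 ≈ 8.5000)
a(C) = -2*C/(9*(57 + C)) (a(C) = -(C + C)/(9*(C + 57)) = -2*C/(9*(57 + C)))
E(m) = 2
a(-14) - (-44 + E(M))² = -2*(-14)/(513 + 9*(-14)) - (-44 + 2)² = -2*(-14)/(513 - 126) - 1*(-42)² = -2*(-14)/387 - 1*1764 = -2*(-14)*1/387 - 1764 = 28/387 - 1764 = -682640/387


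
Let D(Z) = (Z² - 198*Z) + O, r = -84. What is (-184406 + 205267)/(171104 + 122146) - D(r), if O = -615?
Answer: -294179843/12750 ≈ -23073.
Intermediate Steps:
D(Z) = -615 + Z² - 198*Z (D(Z) = (Z² - 198*Z) - 615 = -615 + Z² - 198*Z)
(-184406 + 205267)/(171104 + 122146) - D(r) = (-184406 + 205267)/(171104 + 122146) - (-615 + (-84)² - 198*(-84)) = 20861/293250 - (-615 + 7056 + 16632) = 20861*(1/293250) - 1*23073 = 907/12750 - 23073 = -294179843/12750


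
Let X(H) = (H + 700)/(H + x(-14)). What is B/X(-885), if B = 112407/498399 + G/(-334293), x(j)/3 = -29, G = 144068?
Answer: -3696459179148/3424787769755 ≈ -1.0793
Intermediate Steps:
x(j) = -87 (x(j) = 3*(-29) = -87)
X(H) = (700 + H)/(-87 + H) (X(H) = (H + 700)/(H - 87) = (700 + H)/(-87 + H))
B = -11408824627/55537098969 (B = 112407/498399 + 144068/(-334293) = 112407*(1/498399) + 144068*(-1/334293) = 37469/166133 - 144068/334293 = -11408824627/55537098969 ≈ -0.20543)
B/X(-885) = -11408824627*(-87 - 885)/(700 - 885)/55537098969 = -11408824627/(55537098969*(-185/(-972))) = -11408824627/(55537098969*((-1/972*(-185)))) = -11408824627/(55537098969*185/972) = -11408824627/55537098969*972/185 = -3696459179148/3424787769755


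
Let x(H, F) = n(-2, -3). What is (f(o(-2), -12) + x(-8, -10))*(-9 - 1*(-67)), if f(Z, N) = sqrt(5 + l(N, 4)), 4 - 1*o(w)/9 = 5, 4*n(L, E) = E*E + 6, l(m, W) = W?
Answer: 783/2 ≈ 391.50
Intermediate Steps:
n(L, E) = 3/2 + E**2/4 (n(L, E) = (E*E + 6)/4 = (E**2 + 6)/4 = (6 + E**2)/4 = 3/2 + E**2/4)
x(H, F) = 15/4 (x(H, F) = 3/2 + (1/4)*(-3)**2 = 3/2 + (1/4)*9 = 3/2 + 9/4 = 15/4)
o(w) = -9 (o(w) = 36 - 9*5 = 36 - 45 = -9)
f(Z, N) = 3 (f(Z, N) = sqrt(5 + 4) = sqrt(9) = 3)
(f(o(-2), -12) + x(-8, -10))*(-9 - 1*(-67)) = (3 + 15/4)*(-9 - 1*(-67)) = 27*(-9 + 67)/4 = (27/4)*58 = 783/2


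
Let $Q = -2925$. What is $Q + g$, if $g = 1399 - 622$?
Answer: $-2148$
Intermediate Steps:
$g = 777$ ($g = 1399 - 622 = 777$)
$Q + g = -2925 + 777 = -2148$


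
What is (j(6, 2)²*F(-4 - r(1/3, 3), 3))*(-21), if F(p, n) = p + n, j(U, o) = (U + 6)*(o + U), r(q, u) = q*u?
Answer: 387072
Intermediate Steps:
j(U, o) = (6 + U)*(U + o)
F(p, n) = n + p
(j(6, 2)²*F(-4 - r(1/3, 3), 3))*(-21) = ((6² + 6*6 + 6*2 + 6*2)²*(3 + (-4 - 3/3)))*(-21) = ((36 + 36 + 12 + 12)²*(3 + (-4 - 3/3)))*(-21) = (96²*(3 + (-4 - 1*1)))*(-21) = (9216*(3 + (-4 - 1)))*(-21) = (9216*(3 - 5))*(-21) = (9216*(-2))*(-21) = -18432*(-21) = 387072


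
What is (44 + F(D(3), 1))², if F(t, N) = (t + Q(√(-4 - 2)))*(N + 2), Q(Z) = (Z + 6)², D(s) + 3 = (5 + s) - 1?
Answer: 13540 + 10512*I*√6 ≈ 13540.0 + 25749.0*I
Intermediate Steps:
D(s) = 1 + s (D(s) = -3 + ((5 + s) - 1) = -3 + (4 + s) = 1 + s)
Q(Z) = (6 + Z)²
F(t, N) = (2 + N)*(t + (6 + I*√6)²) (F(t, N) = (t + (6 + √(-4 - 2))²)*(N + 2) = (t + (6 + √(-6))²)*(2 + N) = (t + (6 + I*√6)²)*(2 + N) = (2 + N)*(t + (6 + I*√6)²))
(44 + F(D(3), 1))² = (44 + (2*(1 + 3) + 2*(6 + I*√6)² + 1*(1 + 3) + 1*(6 + I*√6)²))² = (44 + (2*4 + 2*(6 + I*√6)² + 1*4 + (6 + I*√6)²))² = (44 + (8 + 2*(6 + I*√6)² + 4 + (6 + I*√6)²))² = (44 + (12 + 3*(6 + I*√6)²))² = (56 + 3*(6 + I*√6)²)²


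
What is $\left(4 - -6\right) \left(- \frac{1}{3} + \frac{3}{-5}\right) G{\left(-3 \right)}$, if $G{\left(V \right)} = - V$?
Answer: $-28$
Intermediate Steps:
$\left(4 - -6\right) \left(- \frac{1}{3} + \frac{3}{-5}\right) G{\left(-3 \right)} = \left(4 - -6\right) \left(- \frac{1}{3} + \frac{3}{-5}\right) \left(\left(-1\right) \left(-3\right)\right) = \left(4 + 6\right) \left(\left(-1\right) \frac{1}{3} + 3 \left(- \frac{1}{5}\right)\right) 3 = 10 \left(- \frac{1}{3} - \frac{3}{5}\right) 3 = 10 \left(- \frac{14}{15}\right) 3 = \left(- \frac{28}{3}\right) 3 = -28$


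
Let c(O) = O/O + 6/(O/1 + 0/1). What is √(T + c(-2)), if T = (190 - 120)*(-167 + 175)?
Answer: 3*√62 ≈ 23.622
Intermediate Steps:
T = 560 (T = 70*8 = 560)
c(O) = 1 + 6/O (c(O) = 1 + 6/(O*1 + 0*1) = 1 + 6/(O + 0) = 1 + 6/O)
√(T + c(-2)) = √(560 + (6 - 2)/(-2)) = √(560 - ½*4) = √(560 - 2) = √558 = 3*√62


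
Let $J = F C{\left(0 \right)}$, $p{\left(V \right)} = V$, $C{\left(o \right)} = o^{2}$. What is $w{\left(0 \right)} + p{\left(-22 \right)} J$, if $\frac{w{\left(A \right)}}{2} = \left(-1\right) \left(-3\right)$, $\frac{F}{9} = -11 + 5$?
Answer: $6$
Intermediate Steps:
$F = -54$ ($F = 9 \left(-11 + 5\right) = 9 \left(-6\right) = -54$)
$w{\left(A \right)} = 6$ ($w{\left(A \right)} = 2 \left(\left(-1\right) \left(-3\right)\right) = 2 \cdot 3 = 6$)
$J = 0$ ($J = - 54 \cdot 0^{2} = \left(-54\right) 0 = 0$)
$w{\left(0 \right)} + p{\left(-22 \right)} J = 6 - 0 = 6 + 0 = 6$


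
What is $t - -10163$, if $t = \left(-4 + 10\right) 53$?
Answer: $10481$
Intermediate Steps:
$t = 318$ ($t = 6 \cdot 53 = 318$)
$t - -10163 = 318 - -10163 = 318 + 10163 = 10481$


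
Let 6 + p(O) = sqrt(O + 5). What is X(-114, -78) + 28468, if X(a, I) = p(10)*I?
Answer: 28936 - 78*sqrt(15) ≈ 28634.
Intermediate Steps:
p(O) = -6 + sqrt(5 + O) (p(O) = -6 + sqrt(O + 5) = -6 + sqrt(5 + O))
X(a, I) = I*(-6 + sqrt(15)) (X(a, I) = (-6 + sqrt(5 + 10))*I = (-6 + sqrt(15))*I = I*(-6 + sqrt(15)))
X(-114, -78) + 28468 = -78*(-6 + sqrt(15)) + 28468 = (468 - 78*sqrt(15)) + 28468 = 28936 - 78*sqrt(15)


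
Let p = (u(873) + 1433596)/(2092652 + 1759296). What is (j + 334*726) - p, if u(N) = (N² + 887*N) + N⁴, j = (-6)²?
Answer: 353330846243/3851948 ≈ 91728.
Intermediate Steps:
j = 36
u(N) = N² + N⁴ + 887*N
p = 580843582717/3851948 (p = (873*(887 + 873 + 873³) + 1433596)/(2092652 + 1759296) = (873*(887 + 873 + 665338617) + 1433596)/3851948 = (873*665340377 + 1433596)*(1/3851948) = (580842149121 + 1433596)*(1/3851948) = 580843582717*(1/3851948) = 580843582717/3851948 ≈ 1.5079e+5)
(j + 334*726) - p = (36 + 334*726) - 1*580843582717/3851948 = (36 + 242484) - 580843582717/3851948 = 242520 - 580843582717/3851948 = 353330846243/3851948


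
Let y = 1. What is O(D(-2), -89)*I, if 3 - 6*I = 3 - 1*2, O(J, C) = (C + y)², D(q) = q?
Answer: 7744/3 ≈ 2581.3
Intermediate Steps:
O(J, C) = (1 + C)² (O(J, C) = (C + 1)² = (1 + C)²)
I = ⅓ (I = ½ - (3 - 1*2)/6 = ½ - (3 - 2)/6 = ½ - ⅙*1 = ½ - ⅙ = ⅓ ≈ 0.33333)
O(D(-2), -89)*I = (1 - 89)²*(⅓) = (-88)²*(⅓) = 7744*(⅓) = 7744/3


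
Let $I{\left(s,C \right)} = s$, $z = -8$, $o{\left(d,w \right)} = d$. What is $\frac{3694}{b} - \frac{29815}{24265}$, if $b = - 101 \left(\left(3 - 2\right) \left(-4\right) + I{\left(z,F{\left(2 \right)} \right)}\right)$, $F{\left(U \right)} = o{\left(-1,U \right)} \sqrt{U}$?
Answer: $\frac{5349913}{2940918} \approx 1.8191$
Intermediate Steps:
$F{\left(U \right)} = - \sqrt{U}$
$b = 1212$ ($b = - 101 \left(\left(3 - 2\right) \left(-4\right) - 8\right) = - 101 \left(1 \left(-4\right) - 8\right) = - 101 \left(-4 - 8\right) = \left(-101\right) \left(-12\right) = 1212$)
$\frac{3694}{b} - \frac{29815}{24265} = \frac{3694}{1212} - \frac{29815}{24265} = 3694 \cdot \frac{1}{1212} - \frac{5963}{4853} = \frac{1847}{606} - \frac{5963}{4853} = \frac{5349913}{2940918}$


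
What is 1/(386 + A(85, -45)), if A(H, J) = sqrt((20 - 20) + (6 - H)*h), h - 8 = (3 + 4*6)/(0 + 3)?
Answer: 386/150339 - I*sqrt(1343)/150339 ≈ 0.0025675 - 0.00024376*I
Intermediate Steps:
h = 17 (h = 8 + (3 + 4*6)/(0 + 3) = 8 + (3 + 24)/3 = 8 + 27*(1/3) = 8 + 9 = 17)
A(H, J) = sqrt(102 - 17*H) (A(H, J) = sqrt((20 - 20) + (6 - H)*17) = sqrt(0 + (102 - 17*H)) = sqrt(102 - 17*H))
1/(386 + A(85, -45)) = 1/(386 + sqrt(102 - 17*85)) = 1/(386 + sqrt(102 - 1445)) = 1/(386 + sqrt(-1343)) = 1/(386 + I*sqrt(1343))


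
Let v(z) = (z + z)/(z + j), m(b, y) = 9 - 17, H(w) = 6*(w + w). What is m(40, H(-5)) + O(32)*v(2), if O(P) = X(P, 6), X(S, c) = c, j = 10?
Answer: -6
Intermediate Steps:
H(w) = 12*w (H(w) = 6*(2*w) = 12*w)
m(b, y) = -8
O(P) = 6
v(z) = 2*z/(10 + z) (v(z) = (z + z)/(z + 10) = (2*z)/(10 + z) = 2*z/(10 + z))
m(40, H(-5)) + O(32)*v(2) = -8 + 6*(2*2/(10 + 2)) = -8 + 6*(2*2/12) = -8 + 6*(2*2*(1/12)) = -8 + 6*(1/3) = -8 + 2 = -6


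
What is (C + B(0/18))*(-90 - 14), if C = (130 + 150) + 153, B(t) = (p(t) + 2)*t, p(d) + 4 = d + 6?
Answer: -45032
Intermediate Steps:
p(d) = 2 + d (p(d) = -4 + (d + 6) = -4 + (6 + d) = 2 + d)
B(t) = t*(4 + t) (B(t) = ((2 + t) + 2)*t = (4 + t)*t = t*(4 + t))
C = 433 (C = 280 + 153 = 433)
(C + B(0/18))*(-90 - 14) = (433 + (0/18)*(4 + 0/18))*(-90 - 14) = (433 + (0*(1/18))*(4 + 0*(1/18)))*(-104) = (433 + 0*(4 + 0))*(-104) = (433 + 0*4)*(-104) = (433 + 0)*(-104) = 433*(-104) = -45032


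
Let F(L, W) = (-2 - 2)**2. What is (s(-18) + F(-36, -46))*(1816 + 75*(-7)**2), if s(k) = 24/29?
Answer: 2679608/29 ≈ 92400.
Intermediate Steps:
F(L, W) = 16 (F(L, W) = (-4)**2 = 16)
s(k) = 24/29 (s(k) = 24*(1/29) = 24/29)
(s(-18) + F(-36, -46))*(1816 + 75*(-7)**2) = (24/29 + 16)*(1816 + 75*(-7)**2) = 488*(1816 + 75*49)/29 = 488*(1816 + 3675)/29 = (488/29)*5491 = 2679608/29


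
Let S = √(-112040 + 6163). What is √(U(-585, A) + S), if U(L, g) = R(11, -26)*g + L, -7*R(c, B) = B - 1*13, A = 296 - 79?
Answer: √(624 + I*√105877) ≈ 25.766 + 6.3144*I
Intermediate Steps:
A = 217
R(c, B) = 13/7 - B/7 (R(c, B) = -(B - 1*13)/7 = -(B - 13)/7 = -(-13 + B)/7 = 13/7 - B/7)
S = I*√105877 (S = √(-105877) = I*√105877 ≈ 325.39*I)
U(L, g) = L + 39*g/7 (U(L, g) = (13/7 - ⅐*(-26))*g + L = (13/7 + 26/7)*g + L = 39*g/7 + L = L + 39*g/7)
√(U(-585, A) + S) = √((-585 + (39/7)*217) + I*√105877) = √((-585 + 1209) + I*√105877) = √(624 + I*√105877)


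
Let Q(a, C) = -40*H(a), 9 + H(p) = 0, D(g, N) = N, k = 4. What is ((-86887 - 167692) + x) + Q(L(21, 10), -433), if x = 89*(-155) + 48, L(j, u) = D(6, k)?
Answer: -267966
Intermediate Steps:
H(p) = -9 (H(p) = -9 + 0 = -9)
L(j, u) = 4
Q(a, C) = 360 (Q(a, C) = -40*(-9) = 360)
x = -13747 (x = -13795 + 48 = -13747)
((-86887 - 167692) + x) + Q(L(21, 10), -433) = ((-86887 - 167692) - 13747) + 360 = (-254579 - 13747) + 360 = -268326 + 360 = -267966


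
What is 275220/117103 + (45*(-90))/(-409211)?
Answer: 113097318570/47919835733 ≈ 2.3601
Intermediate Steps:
275220/117103 + (45*(-90))/(-409211) = 275220*(1/117103) - 4050*(-1/409211) = 275220/117103 + 4050/409211 = 113097318570/47919835733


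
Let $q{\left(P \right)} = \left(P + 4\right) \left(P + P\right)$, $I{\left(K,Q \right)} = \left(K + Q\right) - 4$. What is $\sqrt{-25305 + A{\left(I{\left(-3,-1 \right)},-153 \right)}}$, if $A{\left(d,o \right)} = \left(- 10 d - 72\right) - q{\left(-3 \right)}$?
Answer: $i \sqrt{25291} \approx 159.03 i$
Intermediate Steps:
$I{\left(K,Q \right)} = -4 + K + Q$
$q{\left(P \right)} = 2 P \left(4 + P\right)$ ($q{\left(P \right)} = \left(4 + P\right) 2 P = 2 P \left(4 + P\right)$)
$A{\left(d,o \right)} = -66 - 10 d$ ($A{\left(d,o \right)} = \left(- 10 d - 72\right) - 2 \left(-3\right) \left(4 - 3\right) = \left(-72 - 10 d\right) - 2 \left(-3\right) 1 = \left(-72 - 10 d\right) - -6 = \left(-72 - 10 d\right) + 6 = -66 - 10 d$)
$\sqrt{-25305 + A{\left(I{\left(-3,-1 \right)},-153 \right)}} = \sqrt{-25305 - \left(66 + 10 \left(-4 - 3 - 1\right)\right)} = \sqrt{-25305 - -14} = \sqrt{-25305 + \left(-66 + 80\right)} = \sqrt{-25305 + 14} = \sqrt{-25291} = i \sqrt{25291}$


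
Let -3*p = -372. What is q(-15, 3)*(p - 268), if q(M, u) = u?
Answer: -432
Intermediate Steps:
p = 124 (p = -⅓*(-372) = 124)
q(-15, 3)*(p - 268) = 3*(124 - 268) = 3*(-144) = -432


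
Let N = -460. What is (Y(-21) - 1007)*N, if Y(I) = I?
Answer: 472880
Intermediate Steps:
(Y(-21) - 1007)*N = (-21 - 1007)*(-460) = -1028*(-460) = 472880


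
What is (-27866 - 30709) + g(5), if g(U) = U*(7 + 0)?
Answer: -58540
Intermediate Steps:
g(U) = 7*U (g(U) = U*7 = 7*U)
(-27866 - 30709) + g(5) = (-27866 - 30709) + 7*5 = -58575 + 35 = -58540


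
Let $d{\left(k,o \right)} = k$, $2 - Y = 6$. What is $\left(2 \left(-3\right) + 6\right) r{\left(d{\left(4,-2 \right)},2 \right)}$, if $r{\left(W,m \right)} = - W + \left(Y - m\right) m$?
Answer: $0$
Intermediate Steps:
$Y = -4$ ($Y = 2 - 6 = -4$)
$r{\left(W,m \right)} = - W + m \left(-4 - m\right)$ ($r{\left(W,m \right)} = - W + \left(-4 - m\right) m = - W + m \left(-4 - m\right)$)
$\left(2 \left(-3\right) + 6\right) r{\left(d{\left(4,-2 \right)},2 \right)} = \left(2 \left(-3\right) + 6\right) \left(\left(-1\right) 4 - 2^{2} - 8\right) = \left(-6 + 6\right) \left(-4 - 4 - 8\right) = 0 \left(-4 - 4 - 8\right) = 0 \left(-16\right) = 0$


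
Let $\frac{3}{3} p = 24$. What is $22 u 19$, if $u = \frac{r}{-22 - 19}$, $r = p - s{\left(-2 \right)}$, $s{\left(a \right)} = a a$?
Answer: $- \frac{8360}{41} \approx -203.9$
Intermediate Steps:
$s{\left(a \right)} = a^{2}$
$p = 24$
$r = 20$ ($r = 24 - \left(-2\right)^{2} = 24 - 4 = 20$)
$u = - \frac{20}{41}$ ($u = \frac{20}{-22 - 19} = \frac{20}{-41} = 20 \left(- \frac{1}{41}\right) = - \frac{20}{41} \approx -0.4878$)
$22 u 19 = 22 \left(- \frac{20}{41}\right) 19 = \left(- \frac{440}{41}\right) 19 = - \frac{8360}{41}$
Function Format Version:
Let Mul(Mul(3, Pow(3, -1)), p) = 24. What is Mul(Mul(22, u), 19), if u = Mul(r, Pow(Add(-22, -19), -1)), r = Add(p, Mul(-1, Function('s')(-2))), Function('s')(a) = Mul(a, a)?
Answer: Rational(-8360, 41) ≈ -203.90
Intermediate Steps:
Function('s')(a) = Pow(a, 2)
p = 24
r = 20 (r = Add(24, Mul(-1, Pow(-2, 2))) = Add(24, Mul(-1, 4)) = Add(24, -4) = 20)
u = Rational(-20, 41) (u = Mul(20, Pow(Add(-22, -19), -1)) = Mul(20, Pow(-41, -1)) = Mul(20, Rational(-1, 41)) = Rational(-20, 41) ≈ -0.48780)
Mul(Mul(22, u), 19) = Mul(Mul(22, Rational(-20, 41)), 19) = Mul(Rational(-440, 41), 19) = Rational(-8360, 41)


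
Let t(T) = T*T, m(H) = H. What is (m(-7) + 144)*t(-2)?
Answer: 548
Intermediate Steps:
t(T) = T²
(m(-7) + 144)*t(-2) = (-7 + 144)*(-2)² = 137*4 = 548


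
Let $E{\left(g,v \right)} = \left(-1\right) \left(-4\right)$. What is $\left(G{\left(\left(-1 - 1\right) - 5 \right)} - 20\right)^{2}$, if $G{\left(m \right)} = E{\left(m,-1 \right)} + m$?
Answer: $529$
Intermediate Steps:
$E{\left(g,v \right)} = 4$
$G{\left(m \right)} = 4 + m$
$\left(G{\left(\left(-1 - 1\right) - 5 \right)} - 20\right)^{2} = \left(\left(4 - 7\right) - 20\right)^{2} = \left(-3 - 20\right)^{2} = \left(-23\right)^{2} = 529$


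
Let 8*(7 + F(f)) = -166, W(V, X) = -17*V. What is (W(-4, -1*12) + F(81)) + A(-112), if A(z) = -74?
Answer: -135/4 ≈ -33.750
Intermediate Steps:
F(f) = -111/4 (F(f) = -7 + (1/8)*(-166) = -7 - 83/4 = -111/4)
(W(-4, -1*12) + F(81)) + A(-112) = (-17*(-4) - 111/4) - 74 = (68 - 111/4) - 74 = 161/4 - 74 = -135/4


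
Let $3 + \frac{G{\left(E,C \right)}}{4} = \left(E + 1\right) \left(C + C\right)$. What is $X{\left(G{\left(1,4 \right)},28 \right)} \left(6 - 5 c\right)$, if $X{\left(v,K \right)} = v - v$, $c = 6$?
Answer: $0$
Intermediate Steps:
$G{\left(E,C \right)} = -12 + 8 C \left(1 + E\right)$ ($G{\left(E,C \right)} = -12 + 4 \left(E + 1\right) \left(C + C\right) = -12 + 4 \left(1 + E\right) 2 C = -12 + 4 \cdot 2 C \left(1 + E\right) = -12 + 8 C \left(1 + E\right)$)
$X{\left(v,K \right)} = 0$
$X{\left(G{\left(1,4 \right)},28 \right)} \left(6 - 5 c\right) = 0 \left(6 - 30\right) = 0 \left(-24\right) = 0$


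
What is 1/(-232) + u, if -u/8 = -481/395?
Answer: 892341/91640 ≈ 9.7375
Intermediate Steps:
u = 3848/395 (u = -(-3848)/395 = -8*(-481/395) = 3848/395 ≈ 9.7418)
1/(-232) + u = 1/(-232) + 3848/395 = -1/232 + 3848/395 = 892341/91640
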